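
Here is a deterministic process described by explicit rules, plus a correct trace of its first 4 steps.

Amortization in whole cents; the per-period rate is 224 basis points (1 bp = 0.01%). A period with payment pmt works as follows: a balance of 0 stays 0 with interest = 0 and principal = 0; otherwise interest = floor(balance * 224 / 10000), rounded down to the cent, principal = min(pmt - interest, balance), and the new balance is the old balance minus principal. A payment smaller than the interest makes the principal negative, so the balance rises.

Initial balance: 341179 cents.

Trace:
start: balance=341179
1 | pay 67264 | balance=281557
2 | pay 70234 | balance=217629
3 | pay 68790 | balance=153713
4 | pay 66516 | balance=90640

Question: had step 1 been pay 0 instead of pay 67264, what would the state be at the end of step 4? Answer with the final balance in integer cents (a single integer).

162527

(re-executing from step 1 with the substitution; state before step 1: balance=341179)
1 | pay 0 | balance=348821
2 | pay 70234 | balance=286400
3 | pay 68790 | balance=224025
4 | pay 66516 | balance=162527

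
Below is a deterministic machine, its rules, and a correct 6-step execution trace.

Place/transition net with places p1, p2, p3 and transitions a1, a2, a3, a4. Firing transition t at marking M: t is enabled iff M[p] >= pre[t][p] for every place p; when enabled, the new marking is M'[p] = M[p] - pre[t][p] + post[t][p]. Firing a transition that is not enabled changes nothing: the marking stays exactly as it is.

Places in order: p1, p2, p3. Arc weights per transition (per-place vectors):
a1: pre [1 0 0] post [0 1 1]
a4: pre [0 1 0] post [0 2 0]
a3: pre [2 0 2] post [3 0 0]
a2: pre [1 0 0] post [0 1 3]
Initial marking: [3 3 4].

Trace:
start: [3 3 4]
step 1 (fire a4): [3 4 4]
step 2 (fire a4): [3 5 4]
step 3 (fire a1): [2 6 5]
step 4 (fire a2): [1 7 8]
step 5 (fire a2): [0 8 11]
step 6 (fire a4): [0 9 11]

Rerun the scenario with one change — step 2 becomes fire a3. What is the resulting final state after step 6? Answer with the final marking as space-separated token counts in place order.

1 8 9

(re-executing from step 2 with the substitution; state before step 2: [3 4 4])
step 2 (fire a3): [4 4 2]
step 3 (fire a1): [3 5 3]
step 4 (fire a2): [2 6 6]
step 5 (fire a2): [1 7 9]
step 6 (fire a4): [1 8 9]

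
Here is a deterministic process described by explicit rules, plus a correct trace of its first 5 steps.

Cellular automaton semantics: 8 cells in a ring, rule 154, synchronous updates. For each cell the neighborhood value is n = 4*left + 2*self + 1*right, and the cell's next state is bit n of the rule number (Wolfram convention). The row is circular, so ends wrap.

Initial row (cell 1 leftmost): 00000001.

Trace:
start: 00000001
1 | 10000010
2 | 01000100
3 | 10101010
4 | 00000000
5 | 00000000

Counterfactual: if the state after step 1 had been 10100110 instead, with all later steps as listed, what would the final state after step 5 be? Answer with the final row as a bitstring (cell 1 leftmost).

state after step 1 := 10100110
2 | 00011100
3 | 00111010
4 | 01110001
5 | 01101010

01101010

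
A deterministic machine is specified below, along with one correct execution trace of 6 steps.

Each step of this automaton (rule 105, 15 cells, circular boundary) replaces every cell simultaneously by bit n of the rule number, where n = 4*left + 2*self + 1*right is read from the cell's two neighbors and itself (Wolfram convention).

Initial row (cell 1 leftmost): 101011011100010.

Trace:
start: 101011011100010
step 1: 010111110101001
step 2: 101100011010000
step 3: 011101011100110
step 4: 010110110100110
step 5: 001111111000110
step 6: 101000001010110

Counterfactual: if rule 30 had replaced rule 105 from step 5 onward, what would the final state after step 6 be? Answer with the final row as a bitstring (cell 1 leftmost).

000111111100001

(re-executing steps 5..6 under rule 30; state before step 5: 010110110100110)
step 5: 110100100111101
step 6: 000111111100001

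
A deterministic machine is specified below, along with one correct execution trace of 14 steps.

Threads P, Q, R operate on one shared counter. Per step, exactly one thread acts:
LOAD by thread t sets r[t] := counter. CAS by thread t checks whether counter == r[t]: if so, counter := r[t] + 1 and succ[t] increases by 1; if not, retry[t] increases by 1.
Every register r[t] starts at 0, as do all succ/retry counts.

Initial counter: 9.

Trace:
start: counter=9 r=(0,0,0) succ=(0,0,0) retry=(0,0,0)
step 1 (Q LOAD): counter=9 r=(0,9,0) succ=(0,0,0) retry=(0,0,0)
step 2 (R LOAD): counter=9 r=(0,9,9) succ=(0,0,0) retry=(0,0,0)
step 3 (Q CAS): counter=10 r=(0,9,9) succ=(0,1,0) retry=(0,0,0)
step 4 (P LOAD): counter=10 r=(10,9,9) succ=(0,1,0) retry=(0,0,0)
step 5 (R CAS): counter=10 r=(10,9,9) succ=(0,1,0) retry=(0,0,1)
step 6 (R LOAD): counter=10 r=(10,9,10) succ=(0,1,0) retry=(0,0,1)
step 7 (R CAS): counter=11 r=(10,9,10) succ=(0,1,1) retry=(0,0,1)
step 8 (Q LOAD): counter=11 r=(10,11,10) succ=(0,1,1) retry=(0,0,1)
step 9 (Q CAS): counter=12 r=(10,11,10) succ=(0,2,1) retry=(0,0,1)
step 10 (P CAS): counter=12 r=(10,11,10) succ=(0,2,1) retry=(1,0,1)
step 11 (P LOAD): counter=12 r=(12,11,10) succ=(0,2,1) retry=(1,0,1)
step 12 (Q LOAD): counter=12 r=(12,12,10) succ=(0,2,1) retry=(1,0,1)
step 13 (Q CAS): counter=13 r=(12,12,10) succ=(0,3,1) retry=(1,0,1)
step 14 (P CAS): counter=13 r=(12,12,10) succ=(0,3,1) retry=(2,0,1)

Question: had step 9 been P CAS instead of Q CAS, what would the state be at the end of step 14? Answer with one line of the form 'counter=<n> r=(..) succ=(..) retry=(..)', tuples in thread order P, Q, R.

counter=12 r=(11,11,10) succ=(0,2,1) retry=(3,0,1)

(re-executing from step 9 with the substitution; state before step 9: counter=11 r=(10,11,10) succ=(0,1,1) retry=(0,0,1))
step 9 (P CAS): counter=11 r=(10,11,10) succ=(0,1,1) retry=(1,0,1)
step 10 (P CAS): counter=11 r=(10,11,10) succ=(0,1,1) retry=(2,0,1)
step 11 (P LOAD): counter=11 r=(11,11,10) succ=(0,1,1) retry=(2,0,1)
step 12 (Q LOAD): counter=11 r=(11,11,10) succ=(0,1,1) retry=(2,0,1)
step 13 (Q CAS): counter=12 r=(11,11,10) succ=(0,2,1) retry=(2,0,1)
step 14 (P CAS): counter=12 r=(11,11,10) succ=(0,2,1) retry=(3,0,1)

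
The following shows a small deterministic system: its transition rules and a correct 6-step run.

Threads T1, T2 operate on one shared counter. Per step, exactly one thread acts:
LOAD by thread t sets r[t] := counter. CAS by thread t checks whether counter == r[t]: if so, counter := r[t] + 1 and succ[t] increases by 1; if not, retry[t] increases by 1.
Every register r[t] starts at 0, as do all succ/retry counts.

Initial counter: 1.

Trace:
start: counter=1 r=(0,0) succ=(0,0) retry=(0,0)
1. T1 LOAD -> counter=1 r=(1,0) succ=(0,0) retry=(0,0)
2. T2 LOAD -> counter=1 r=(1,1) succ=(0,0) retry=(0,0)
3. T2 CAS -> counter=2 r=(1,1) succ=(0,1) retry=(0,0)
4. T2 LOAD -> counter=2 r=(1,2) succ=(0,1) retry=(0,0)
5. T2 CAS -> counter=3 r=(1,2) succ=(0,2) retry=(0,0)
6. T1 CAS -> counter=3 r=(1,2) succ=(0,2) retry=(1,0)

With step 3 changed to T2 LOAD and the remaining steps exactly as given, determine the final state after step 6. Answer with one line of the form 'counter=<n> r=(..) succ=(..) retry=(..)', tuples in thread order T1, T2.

counter=2 r=(1,1) succ=(0,1) retry=(1,0)

(re-executing from step 3 with the substitution; state before step 3: counter=1 r=(1,1) succ=(0,0) retry=(0,0))
3. T2 LOAD -> counter=1 r=(1,1) succ=(0,0) retry=(0,0)
4. T2 LOAD -> counter=1 r=(1,1) succ=(0,0) retry=(0,0)
5. T2 CAS -> counter=2 r=(1,1) succ=(0,1) retry=(0,0)
6. T1 CAS -> counter=2 r=(1,1) succ=(0,1) retry=(1,0)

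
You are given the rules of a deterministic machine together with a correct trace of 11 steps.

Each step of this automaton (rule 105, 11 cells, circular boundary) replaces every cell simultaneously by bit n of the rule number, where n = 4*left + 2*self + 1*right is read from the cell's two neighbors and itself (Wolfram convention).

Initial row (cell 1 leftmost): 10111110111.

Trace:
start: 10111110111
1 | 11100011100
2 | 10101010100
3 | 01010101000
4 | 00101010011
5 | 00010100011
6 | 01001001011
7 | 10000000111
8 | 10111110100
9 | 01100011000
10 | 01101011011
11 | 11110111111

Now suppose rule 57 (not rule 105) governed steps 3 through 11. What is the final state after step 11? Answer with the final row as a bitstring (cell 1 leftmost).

(re-executing steps 3..11 under rule 57; state before step 3: 10101010100)
3 | 01010101010
4 | 00101010101
5 | 10010101010
6 | 01001010101
7 | 10100101010
8 | 01010010101
9 | 10101001010
10 | 01010100101
11 | 10101010010

10101010010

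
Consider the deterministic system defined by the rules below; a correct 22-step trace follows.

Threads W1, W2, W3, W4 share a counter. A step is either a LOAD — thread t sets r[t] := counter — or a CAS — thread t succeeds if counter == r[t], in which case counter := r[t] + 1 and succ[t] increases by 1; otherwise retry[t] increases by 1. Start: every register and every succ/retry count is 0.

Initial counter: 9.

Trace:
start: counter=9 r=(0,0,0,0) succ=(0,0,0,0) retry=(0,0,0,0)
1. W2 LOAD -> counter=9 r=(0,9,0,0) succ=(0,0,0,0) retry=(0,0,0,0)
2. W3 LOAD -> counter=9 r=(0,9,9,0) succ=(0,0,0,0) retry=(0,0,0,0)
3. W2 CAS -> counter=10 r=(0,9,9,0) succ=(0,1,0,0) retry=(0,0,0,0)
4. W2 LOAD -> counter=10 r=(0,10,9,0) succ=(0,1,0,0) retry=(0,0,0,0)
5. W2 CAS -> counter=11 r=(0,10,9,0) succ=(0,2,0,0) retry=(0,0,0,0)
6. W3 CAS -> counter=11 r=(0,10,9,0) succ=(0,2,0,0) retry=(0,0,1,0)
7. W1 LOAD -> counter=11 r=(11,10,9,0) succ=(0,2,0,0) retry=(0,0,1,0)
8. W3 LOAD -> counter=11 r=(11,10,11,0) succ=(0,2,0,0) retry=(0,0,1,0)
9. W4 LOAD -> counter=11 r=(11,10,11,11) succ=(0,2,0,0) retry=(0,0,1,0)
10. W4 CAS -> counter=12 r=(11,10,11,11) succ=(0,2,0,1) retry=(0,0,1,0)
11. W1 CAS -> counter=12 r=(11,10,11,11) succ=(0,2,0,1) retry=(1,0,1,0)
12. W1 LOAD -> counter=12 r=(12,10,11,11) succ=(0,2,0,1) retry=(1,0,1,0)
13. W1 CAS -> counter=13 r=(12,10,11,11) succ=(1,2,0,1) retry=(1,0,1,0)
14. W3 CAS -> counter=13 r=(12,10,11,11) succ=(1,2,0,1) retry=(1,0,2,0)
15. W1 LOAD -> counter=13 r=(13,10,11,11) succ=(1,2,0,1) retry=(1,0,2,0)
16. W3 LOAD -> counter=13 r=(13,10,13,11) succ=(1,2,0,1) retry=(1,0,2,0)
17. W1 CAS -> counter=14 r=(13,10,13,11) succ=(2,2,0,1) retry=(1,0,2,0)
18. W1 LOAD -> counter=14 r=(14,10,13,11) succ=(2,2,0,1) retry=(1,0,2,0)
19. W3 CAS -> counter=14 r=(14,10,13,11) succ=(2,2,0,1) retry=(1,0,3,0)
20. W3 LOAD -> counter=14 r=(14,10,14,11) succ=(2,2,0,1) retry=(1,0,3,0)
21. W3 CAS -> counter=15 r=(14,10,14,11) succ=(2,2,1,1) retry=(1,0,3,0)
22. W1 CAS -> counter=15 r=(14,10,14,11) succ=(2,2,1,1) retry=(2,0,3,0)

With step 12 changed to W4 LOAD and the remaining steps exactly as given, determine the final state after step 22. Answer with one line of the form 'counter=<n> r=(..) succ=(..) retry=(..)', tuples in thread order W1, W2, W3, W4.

(re-executing from step 12 with the substitution; state before step 12: counter=12 r=(11,10,11,11) succ=(0,2,0,1) retry=(1,0,1,0))
12. W4 LOAD -> counter=12 r=(11,10,11,12) succ=(0,2,0,1) retry=(1,0,1,0)
13. W1 CAS -> counter=12 r=(11,10,11,12) succ=(0,2,0,1) retry=(2,0,1,0)
14. W3 CAS -> counter=12 r=(11,10,11,12) succ=(0,2,0,1) retry=(2,0,2,0)
15. W1 LOAD -> counter=12 r=(12,10,11,12) succ=(0,2,0,1) retry=(2,0,2,0)
16. W3 LOAD -> counter=12 r=(12,10,12,12) succ=(0,2,0,1) retry=(2,0,2,0)
17. W1 CAS -> counter=13 r=(12,10,12,12) succ=(1,2,0,1) retry=(2,0,2,0)
18. W1 LOAD -> counter=13 r=(13,10,12,12) succ=(1,2,0,1) retry=(2,0,2,0)
19. W3 CAS -> counter=13 r=(13,10,12,12) succ=(1,2,0,1) retry=(2,0,3,0)
20. W3 LOAD -> counter=13 r=(13,10,13,12) succ=(1,2,0,1) retry=(2,0,3,0)
21. W3 CAS -> counter=14 r=(13,10,13,12) succ=(1,2,1,1) retry=(2,0,3,0)
22. W1 CAS -> counter=14 r=(13,10,13,12) succ=(1,2,1,1) retry=(3,0,3,0)

counter=14 r=(13,10,13,12) succ=(1,2,1,1) retry=(3,0,3,0)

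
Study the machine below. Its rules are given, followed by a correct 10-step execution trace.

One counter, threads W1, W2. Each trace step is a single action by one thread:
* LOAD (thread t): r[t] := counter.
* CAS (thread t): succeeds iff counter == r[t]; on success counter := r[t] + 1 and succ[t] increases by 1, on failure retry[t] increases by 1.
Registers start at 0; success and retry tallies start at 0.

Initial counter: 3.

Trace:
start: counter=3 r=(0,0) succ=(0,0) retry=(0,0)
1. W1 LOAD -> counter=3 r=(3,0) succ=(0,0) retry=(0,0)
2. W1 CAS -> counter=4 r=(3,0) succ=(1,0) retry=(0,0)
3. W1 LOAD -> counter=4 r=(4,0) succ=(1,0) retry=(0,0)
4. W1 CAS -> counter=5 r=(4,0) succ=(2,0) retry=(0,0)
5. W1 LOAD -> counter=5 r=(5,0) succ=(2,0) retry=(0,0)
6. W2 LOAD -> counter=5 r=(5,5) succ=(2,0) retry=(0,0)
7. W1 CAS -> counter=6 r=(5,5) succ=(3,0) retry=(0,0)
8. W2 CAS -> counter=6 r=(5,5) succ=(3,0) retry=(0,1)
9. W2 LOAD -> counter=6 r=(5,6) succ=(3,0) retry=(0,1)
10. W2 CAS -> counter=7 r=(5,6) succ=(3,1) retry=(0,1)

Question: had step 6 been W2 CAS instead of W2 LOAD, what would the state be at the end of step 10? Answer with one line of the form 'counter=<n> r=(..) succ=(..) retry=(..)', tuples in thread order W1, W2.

(re-executing from step 6 with the substitution; state before step 6: counter=5 r=(5,0) succ=(2,0) retry=(0,0))
6. W2 CAS -> counter=5 r=(5,0) succ=(2,0) retry=(0,1)
7. W1 CAS -> counter=6 r=(5,0) succ=(3,0) retry=(0,1)
8. W2 CAS -> counter=6 r=(5,0) succ=(3,0) retry=(0,2)
9. W2 LOAD -> counter=6 r=(5,6) succ=(3,0) retry=(0,2)
10. W2 CAS -> counter=7 r=(5,6) succ=(3,1) retry=(0,2)

counter=7 r=(5,6) succ=(3,1) retry=(0,2)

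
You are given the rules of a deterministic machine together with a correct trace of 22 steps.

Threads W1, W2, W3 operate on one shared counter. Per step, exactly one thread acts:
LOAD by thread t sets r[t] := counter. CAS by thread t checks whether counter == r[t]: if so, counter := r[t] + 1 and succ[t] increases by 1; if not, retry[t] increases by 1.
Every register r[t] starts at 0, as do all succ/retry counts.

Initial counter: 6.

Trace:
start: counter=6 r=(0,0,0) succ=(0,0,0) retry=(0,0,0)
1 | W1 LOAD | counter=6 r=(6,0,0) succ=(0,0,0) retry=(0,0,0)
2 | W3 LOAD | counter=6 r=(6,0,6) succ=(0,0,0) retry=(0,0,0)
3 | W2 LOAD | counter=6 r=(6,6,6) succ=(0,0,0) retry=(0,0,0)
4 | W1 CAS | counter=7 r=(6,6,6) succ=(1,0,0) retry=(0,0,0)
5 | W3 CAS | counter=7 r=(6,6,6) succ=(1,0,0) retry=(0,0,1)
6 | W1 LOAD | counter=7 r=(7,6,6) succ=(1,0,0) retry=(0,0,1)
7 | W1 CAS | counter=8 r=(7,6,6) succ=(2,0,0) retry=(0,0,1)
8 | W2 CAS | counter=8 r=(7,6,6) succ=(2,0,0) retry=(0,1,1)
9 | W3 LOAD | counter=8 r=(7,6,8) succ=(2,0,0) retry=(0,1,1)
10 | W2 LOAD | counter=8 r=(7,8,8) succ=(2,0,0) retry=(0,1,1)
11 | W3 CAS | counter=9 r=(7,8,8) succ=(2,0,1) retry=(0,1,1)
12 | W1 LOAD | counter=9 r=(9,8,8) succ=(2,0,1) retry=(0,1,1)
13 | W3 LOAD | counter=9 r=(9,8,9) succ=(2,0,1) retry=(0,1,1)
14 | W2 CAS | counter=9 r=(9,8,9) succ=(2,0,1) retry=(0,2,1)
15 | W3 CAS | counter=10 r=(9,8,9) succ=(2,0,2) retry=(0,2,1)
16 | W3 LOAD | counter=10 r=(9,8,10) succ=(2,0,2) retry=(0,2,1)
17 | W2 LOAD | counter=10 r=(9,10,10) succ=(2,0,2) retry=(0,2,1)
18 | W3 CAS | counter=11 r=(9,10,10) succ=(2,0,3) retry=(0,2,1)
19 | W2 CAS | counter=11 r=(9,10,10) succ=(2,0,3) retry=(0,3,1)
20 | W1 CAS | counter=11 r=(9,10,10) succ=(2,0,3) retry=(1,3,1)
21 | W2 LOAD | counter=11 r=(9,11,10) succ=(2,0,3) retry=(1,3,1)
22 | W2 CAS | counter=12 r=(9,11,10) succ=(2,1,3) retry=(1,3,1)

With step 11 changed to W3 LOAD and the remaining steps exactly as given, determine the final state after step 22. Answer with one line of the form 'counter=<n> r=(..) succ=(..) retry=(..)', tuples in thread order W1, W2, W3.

counter=11 r=(8,10,9) succ=(2,2,1) retry=(1,2,2)

(re-executing from step 11 with the substitution; state before step 11: counter=8 r=(7,8,8) succ=(2,0,0) retry=(0,1,1))
11 | W3 LOAD | counter=8 r=(7,8,8) succ=(2,0,0) retry=(0,1,1)
12 | W1 LOAD | counter=8 r=(8,8,8) succ=(2,0,0) retry=(0,1,1)
13 | W3 LOAD | counter=8 r=(8,8,8) succ=(2,0,0) retry=(0,1,1)
14 | W2 CAS | counter=9 r=(8,8,8) succ=(2,1,0) retry=(0,1,1)
15 | W3 CAS | counter=9 r=(8,8,8) succ=(2,1,0) retry=(0,1,2)
16 | W3 LOAD | counter=9 r=(8,8,9) succ=(2,1,0) retry=(0,1,2)
17 | W2 LOAD | counter=9 r=(8,9,9) succ=(2,1,0) retry=(0,1,2)
18 | W3 CAS | counter=10 r=(8,9,9) succ=(2,1,1) retry=(0,1,2)
19 | W2 CAS | counter=10 r=(8,9,9) succ=(2,1,1) retry=(0,2,2)
20 | W1 CAS | counter=10 r=(8,9,9) succ=(2,1,1) retry=(1,2,2)
21 | W2 LOAD | counter=10 r=(8,10,9) succ=(2,1,1) retry=(1,2,2)
22 | W2 CAS | counter=11 r=(8,10,9) succ=(2,2,1) retry=(1,2,2)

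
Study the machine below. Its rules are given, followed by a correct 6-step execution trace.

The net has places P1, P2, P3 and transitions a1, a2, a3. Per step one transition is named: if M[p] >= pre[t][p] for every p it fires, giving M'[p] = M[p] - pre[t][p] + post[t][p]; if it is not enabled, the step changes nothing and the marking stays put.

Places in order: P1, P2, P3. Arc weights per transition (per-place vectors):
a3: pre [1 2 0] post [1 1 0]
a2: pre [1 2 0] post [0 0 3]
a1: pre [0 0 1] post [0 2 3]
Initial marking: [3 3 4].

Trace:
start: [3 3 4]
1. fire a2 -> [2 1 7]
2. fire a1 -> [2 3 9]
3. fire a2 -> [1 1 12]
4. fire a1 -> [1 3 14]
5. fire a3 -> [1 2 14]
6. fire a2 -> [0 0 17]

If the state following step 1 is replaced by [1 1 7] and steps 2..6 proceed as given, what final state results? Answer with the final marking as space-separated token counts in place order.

0 3 14

state after step 1 := [1 1 7]
2. fire a1 -> [1 3 9]
3. fire a2 -> [0 1 12]
4. fire a1 -> [0 3 14]
5. fire a3 -> [0 3 14]
6. fire a2 -> [0 3 14]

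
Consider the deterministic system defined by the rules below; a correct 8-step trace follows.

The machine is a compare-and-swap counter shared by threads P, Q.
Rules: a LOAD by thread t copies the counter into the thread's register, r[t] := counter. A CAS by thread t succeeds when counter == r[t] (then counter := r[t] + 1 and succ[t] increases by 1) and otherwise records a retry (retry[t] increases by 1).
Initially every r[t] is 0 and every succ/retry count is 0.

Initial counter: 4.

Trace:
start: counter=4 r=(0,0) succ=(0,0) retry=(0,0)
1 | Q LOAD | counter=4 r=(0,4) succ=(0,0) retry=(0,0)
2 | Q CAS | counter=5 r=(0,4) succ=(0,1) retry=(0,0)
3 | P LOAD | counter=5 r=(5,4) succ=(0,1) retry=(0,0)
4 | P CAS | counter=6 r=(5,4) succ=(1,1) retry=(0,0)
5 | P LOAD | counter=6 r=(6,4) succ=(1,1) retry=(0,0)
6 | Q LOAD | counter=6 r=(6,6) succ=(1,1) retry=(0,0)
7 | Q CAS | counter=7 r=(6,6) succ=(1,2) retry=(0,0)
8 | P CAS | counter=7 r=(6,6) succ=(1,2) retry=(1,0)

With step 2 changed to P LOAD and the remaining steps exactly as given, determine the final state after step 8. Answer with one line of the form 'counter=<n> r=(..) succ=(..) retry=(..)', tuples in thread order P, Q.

(re-executing from step 2 with the substitution; state before step 2: counter=4 r=(0,4) succ=(0,0) retry=(0,0))
2 | P LOAD | counter=4 r=(4,4) succ=(0,0) retry=(0,0)
3 | P LOAD | counter=4 r=(4,4) succ=(0,0) retry=(0,0)
4 | P CAS | counter=5 r=(4,4) succ=(1,0) retry=(0,0)
5 | P LOAD | counter=5 r=(5,4) succ=(1,0) retry=(0,0)
6 | Q LOAD | counter=5 r=(5,5) succ=(1,0) retry=(0,0)
7 | Q CAS | counter=6 r=(5,5) succ=(1,1) retry=(0,0)
8 | P CAS | counter=6 r=(5,5) succ=(1,1) retry=(1,0)

counter=6 r=(5,5) succ=(1,1) retry=(1,0)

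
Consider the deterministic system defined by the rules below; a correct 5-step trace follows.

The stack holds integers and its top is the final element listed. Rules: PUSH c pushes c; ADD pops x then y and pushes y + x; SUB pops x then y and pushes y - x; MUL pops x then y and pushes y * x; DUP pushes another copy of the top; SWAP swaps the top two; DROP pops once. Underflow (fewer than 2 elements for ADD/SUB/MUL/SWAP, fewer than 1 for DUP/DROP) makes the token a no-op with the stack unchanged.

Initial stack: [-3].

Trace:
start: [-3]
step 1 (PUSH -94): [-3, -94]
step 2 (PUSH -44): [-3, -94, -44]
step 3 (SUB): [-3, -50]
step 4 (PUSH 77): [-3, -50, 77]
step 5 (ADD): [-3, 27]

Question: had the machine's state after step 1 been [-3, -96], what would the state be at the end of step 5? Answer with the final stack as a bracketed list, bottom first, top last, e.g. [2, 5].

[-3, 25]

state after step 1 := [-3, -96]
step 2 (PUSH -44): [-3, -96, -44]
step 3 (SUB): [-3, -52]
step 4 (PUSH 77): [-3, -52, 77]
step 5 (ADD): [-3, 25]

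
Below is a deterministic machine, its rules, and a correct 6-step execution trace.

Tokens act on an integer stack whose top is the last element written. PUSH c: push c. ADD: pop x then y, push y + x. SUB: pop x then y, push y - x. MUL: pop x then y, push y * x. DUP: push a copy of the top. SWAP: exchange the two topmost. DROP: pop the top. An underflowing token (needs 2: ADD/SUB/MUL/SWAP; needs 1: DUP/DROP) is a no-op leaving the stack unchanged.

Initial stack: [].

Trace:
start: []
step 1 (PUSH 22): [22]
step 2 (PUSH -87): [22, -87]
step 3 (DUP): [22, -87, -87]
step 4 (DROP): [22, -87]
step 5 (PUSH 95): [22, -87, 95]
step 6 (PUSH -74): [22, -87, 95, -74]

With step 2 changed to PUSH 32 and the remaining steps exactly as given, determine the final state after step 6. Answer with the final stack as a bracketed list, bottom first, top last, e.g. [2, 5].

[22, 32, 95, -74]

(re-executing from step 2 with the substitution; state before step 2: [22])
step 2 (PUSH 32): [22, 32]
step 3 (DUP): [22, 32, 32]
step 4 (DROP): [22, 32]
step 5 (PUSH 95): [22, 32, 95]
step 6 (PUSH -74): [22, 32, 95, -74]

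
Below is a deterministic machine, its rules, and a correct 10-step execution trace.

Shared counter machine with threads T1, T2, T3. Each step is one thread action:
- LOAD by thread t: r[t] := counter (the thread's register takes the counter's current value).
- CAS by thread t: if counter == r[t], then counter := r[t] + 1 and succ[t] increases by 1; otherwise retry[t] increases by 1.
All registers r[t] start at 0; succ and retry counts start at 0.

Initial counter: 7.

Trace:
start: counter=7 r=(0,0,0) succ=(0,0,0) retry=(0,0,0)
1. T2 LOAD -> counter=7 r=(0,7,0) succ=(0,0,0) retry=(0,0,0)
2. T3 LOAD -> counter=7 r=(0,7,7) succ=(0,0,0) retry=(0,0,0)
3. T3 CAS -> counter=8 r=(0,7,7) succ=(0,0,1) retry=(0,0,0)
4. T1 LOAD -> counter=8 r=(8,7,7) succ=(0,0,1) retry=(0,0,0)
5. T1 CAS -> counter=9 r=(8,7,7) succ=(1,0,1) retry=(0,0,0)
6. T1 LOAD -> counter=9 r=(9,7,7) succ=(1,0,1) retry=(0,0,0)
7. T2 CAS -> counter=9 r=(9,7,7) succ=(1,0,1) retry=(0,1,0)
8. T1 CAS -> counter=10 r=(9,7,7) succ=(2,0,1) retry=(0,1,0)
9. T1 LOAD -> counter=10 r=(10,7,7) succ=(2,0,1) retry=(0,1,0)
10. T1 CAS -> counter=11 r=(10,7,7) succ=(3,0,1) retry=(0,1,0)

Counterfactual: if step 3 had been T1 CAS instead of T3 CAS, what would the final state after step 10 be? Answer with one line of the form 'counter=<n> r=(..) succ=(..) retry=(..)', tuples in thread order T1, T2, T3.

counter=10 r=(9,7,7) succ=(3,0,0) retry=(1,1,0)

(re-executing from step 3 with the substitution; state before step 3: counter=7 r=(0,7,7) succ=(0,0,0) retry=(0,0,0))
3. T1 CAS -> counter=7 r=(0,7,7) succ=(0,0,0) retry=(1,0,0)
4. T1 LOAD -> counter=7 r=(7,7,7) succ=(0,0,0) retry=(1,0,0)
5. T1 CAS -> counter=8 r=(7,7,7) succ=(1,0,0) retry=(1,0,0)
6. T1 LOAD -> counter=8 r=(8,7,7) succ=(1,0,0) retry=(1,0,0)
7. T2 CAS -> counter=8 r=(8,7,7) succ=(1,0,0) retry=(1,1,0)
8. T1 CAS -> counter=9 r=(8,7,7) succ=(2,0,0) retry=(1,1,0)
9. T1 LOAD -> counter=9 r=(9,7,7) succ=(2,0,0) retry=(1,1,0)
10. T1 CAS -> counter=10 r=(9,7,7) succ=(3,0,0) retry=(1,1,0)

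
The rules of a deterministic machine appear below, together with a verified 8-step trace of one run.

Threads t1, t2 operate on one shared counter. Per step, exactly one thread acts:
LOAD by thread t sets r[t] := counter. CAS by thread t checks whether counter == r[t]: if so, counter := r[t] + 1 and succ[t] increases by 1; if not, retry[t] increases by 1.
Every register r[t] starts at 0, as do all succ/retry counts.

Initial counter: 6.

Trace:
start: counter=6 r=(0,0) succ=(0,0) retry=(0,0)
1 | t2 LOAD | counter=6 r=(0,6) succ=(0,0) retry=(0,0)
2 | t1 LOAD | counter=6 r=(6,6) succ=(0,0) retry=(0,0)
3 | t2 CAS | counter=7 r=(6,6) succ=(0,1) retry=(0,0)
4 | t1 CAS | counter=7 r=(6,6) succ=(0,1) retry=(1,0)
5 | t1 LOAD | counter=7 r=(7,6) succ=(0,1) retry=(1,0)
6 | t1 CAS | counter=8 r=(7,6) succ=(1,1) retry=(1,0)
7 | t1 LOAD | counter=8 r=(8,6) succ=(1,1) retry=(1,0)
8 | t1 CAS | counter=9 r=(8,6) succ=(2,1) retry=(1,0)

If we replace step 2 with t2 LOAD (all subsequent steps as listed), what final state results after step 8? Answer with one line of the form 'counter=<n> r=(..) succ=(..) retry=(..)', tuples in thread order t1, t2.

(re-executing from step 2 with the substitution; state before step 2: counter=6 r=(0,6) succ=(0,0) retry=(0,0))
2 | t2 LOAD | counter=6 r=(0,6) succ=(0,0) retry=(0,0)
3 | t2 CAS | counter=7 r=(0,6) succ=(0,1) retry=(0,0)
4 | t1 CAS | counter=7 r=(0,6) succ=(0,1) retry=(1,0)
5 | t1 LOAD | counter=7 r=(7,6) succ=(0,1) retry=(1,0)
6 | t1 CAS | counter=8 r=(7,6) succ=(1,1) retry=(1,0)
7 | t1 LOAD | counter=8 r=(8,6) succ=(1,1) retry=(1,0)
8 | t1 CAS | counter=9 r=(8,6) succ=(2,1) retry=(1,0)

counter=9 r=(8,6) succ=(2,1) retry=(1,0)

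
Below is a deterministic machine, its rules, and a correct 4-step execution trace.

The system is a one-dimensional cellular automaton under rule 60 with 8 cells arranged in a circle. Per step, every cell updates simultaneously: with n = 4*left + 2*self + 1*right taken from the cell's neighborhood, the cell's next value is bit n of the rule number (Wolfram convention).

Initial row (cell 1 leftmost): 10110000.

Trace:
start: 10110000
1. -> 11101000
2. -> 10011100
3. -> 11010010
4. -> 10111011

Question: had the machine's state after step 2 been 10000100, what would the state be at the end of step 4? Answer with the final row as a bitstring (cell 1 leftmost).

10100101

state after step 2 := 10000100
3. -> 11000110
4. -> 10100101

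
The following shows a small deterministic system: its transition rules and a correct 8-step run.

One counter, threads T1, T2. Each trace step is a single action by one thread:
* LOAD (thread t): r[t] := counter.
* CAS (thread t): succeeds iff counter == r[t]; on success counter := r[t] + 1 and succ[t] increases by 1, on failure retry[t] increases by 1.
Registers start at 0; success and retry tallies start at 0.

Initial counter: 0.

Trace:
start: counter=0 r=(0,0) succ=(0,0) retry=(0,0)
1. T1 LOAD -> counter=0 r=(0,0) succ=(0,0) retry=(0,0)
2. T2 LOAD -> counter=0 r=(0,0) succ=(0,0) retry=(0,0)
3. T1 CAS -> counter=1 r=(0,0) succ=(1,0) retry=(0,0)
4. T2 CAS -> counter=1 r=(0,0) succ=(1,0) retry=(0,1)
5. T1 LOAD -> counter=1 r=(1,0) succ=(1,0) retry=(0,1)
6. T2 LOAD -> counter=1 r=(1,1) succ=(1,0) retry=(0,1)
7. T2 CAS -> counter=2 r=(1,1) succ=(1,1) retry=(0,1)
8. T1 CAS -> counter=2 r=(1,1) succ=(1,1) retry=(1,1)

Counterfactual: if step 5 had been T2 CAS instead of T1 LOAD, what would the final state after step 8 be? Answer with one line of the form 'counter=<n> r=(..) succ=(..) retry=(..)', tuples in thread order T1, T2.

(re-executing from step 5 with the substitution; state before step 5: counter=1 r=(0,0) succ=(1,0) retry=(0,1))
5. T2 CAS -> counter=1 r=(0,0) succ=(1,0) retry=(0,2)
6. T2 LOAD -> counter=1 r=(0,1) succ=(1,0) retry=(0,2)
7. T2 CAS -> counter=2 r=(0,1) succ=(1,1) retry=(0,2)
8. T1 CAS -> counter=2 r=(0,1) succ=(1,1) retry=(1,2)

counter=2 r=(0,1) succ=(1,1) retry=(1,2)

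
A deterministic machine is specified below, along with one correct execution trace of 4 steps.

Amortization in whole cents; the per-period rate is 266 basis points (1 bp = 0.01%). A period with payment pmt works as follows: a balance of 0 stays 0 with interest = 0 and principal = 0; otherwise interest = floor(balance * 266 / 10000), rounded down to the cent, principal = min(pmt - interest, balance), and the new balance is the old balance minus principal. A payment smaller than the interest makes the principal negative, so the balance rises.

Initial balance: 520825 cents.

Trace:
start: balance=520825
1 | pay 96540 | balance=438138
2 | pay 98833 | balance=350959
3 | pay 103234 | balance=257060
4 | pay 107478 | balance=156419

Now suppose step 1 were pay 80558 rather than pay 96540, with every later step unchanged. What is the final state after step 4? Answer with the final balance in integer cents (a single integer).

173710

(re-executing from step 1 with the substitution; state before step 1: balance=520825)
1 | pay 80558 | balance=454120
2 | pay 98833 | balance=367366
3 | pay 103234 | balance=273903
4 | pay 107478 | balance=173710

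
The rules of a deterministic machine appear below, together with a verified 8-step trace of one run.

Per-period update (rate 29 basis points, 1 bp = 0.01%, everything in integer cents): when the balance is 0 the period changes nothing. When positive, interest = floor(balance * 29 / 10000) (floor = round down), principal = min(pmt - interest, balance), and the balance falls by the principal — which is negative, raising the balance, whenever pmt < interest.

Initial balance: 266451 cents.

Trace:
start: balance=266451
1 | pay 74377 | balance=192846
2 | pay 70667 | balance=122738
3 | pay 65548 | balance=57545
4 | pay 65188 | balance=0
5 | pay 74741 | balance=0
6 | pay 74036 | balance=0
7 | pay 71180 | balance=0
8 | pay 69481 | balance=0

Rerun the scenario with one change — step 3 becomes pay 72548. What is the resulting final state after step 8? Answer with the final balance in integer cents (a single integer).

(re-executing from step 3 with the substitution; state before step 3: balance=122738)
3 | pay 72548 | balance=50545
4 | pay 65188 | balance=0
5 | pay 74741 | balance=0
6 | pay 74036 | balance=0
7 | pay 71180 | balance=0
8 | pay 69481 | balance=0

0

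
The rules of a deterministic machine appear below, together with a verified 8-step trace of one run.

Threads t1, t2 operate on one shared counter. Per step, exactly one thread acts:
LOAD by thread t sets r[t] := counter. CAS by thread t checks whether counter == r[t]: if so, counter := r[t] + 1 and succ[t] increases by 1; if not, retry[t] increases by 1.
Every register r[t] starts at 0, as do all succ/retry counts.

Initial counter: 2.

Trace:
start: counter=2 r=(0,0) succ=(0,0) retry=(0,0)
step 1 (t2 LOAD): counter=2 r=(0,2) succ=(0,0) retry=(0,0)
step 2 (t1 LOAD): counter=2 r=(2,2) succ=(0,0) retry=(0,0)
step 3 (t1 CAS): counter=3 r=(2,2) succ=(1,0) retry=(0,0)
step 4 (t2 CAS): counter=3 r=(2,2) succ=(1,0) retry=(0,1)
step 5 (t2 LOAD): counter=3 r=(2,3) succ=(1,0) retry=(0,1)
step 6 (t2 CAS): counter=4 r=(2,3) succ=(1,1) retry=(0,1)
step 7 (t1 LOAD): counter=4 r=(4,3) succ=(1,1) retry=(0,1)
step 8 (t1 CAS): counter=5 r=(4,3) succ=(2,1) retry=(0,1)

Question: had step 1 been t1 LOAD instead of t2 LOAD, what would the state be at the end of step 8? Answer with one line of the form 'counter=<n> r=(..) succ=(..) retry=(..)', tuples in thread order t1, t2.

(re-executing from step 1 with the substitution; state before step 1: counter=2 r=(0,0) succ=(0,0) retry=(0,0))
step 1 (t1 LOAD): counter=2 r=(2,0) succ=(0,0) retry=(0,0)
step 2 (t1 LOAD): counter=2 r=(2,0) succ=(0,0) retry=(0,0)
step 3 (t1 CAS): counter=3 r=(2,0) succ=(1,0) retry=(0,0)
step 4 (t2 CAS): counter=3 r=(2,0) succ=(1,0) retry=(0,1)
step 5 (t2 LOAD): counter=3 r=(2,3) succ=(1,0) retry=(0,1)
step 6 (t2 CAS): counter=4 r=(2,3) succ=(1,1) retry=(0,1)
step 7 (t1 LOAD): counter=4 r=(4,3) succ=(1,1) retry=(0,1)
step 8 (t1 CAS): counter=5 r=(4,3) succ=(2,1) retry=(0,1)

counter=5 r=(4,3) succ=(2,1) retry=(0,1)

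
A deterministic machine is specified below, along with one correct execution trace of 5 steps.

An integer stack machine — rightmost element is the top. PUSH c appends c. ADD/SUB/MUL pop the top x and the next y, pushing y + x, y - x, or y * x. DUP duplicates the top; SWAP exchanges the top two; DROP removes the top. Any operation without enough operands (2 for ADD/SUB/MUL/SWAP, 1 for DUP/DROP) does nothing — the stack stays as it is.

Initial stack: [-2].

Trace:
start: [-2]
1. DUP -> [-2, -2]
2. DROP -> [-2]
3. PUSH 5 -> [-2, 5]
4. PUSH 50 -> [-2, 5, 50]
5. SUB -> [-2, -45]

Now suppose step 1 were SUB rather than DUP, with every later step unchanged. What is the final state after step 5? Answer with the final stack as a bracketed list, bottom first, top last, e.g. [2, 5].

[-45]

(re-executing from step 1 with the substitution; state before step 1: [-2])
1. SUB -> [-2]
2. DROP -> []
3. PUSH 5 -> [5]
4. PUSH 50 -> [5, 50]
5. SUB -> [-45]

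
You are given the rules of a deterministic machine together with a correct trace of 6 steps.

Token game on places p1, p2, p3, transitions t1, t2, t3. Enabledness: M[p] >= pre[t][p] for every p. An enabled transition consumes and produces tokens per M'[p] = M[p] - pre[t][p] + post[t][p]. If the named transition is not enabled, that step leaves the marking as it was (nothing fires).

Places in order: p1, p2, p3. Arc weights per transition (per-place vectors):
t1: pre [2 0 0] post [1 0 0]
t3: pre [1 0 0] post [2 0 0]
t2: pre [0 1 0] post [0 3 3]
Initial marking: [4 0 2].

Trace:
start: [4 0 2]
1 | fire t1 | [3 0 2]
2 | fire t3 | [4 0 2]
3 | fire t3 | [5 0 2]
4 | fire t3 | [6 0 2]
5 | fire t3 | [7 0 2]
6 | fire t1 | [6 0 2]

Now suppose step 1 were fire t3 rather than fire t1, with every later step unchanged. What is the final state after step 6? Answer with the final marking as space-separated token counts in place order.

(re-executing from step 1 with the substitution; state before step 1: [4 0 2])
1 | fire t3 | [5 0 2]
2 | fire t3 | [6 0 2]
3 | fire t3 | [7 0 2]
4 | fire t3 | [8 0 2]
5 | fire t3 | [9 0 2]
6 | fire t1 | [8 0 2]

8 0 2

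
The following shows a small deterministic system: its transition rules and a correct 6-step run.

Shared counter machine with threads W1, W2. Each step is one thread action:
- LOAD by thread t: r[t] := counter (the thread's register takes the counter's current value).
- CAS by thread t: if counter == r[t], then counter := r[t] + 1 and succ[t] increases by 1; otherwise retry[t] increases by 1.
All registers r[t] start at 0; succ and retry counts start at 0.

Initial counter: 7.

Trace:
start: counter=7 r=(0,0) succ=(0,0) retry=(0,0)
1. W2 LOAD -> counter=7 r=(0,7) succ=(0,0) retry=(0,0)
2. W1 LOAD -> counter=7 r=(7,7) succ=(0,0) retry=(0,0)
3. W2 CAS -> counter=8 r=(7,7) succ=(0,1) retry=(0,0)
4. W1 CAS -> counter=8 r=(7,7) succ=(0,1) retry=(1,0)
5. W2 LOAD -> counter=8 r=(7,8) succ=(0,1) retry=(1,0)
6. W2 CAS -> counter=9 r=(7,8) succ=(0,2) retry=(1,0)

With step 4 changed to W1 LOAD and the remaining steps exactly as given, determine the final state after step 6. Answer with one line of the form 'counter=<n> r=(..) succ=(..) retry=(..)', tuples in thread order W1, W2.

(re-executing from step 4 with the substitution; state before step 4: counter=8 r=(7,7) succ=(0,1) retry=(0,0))
4. W1 LOAD -> counter=8 r=(8,7) succ=(0,1) retry=(0,0)
5. W2 LOAD -> counter=8 r=(8,8) succ=(0,1) retry=(0,0)
6. W2 CAS -> counter=9 r=(8,8) succ=(0,2) retry=(0,0)

counter=9 r=(8,8) succ=(0,2) retry=(0,0)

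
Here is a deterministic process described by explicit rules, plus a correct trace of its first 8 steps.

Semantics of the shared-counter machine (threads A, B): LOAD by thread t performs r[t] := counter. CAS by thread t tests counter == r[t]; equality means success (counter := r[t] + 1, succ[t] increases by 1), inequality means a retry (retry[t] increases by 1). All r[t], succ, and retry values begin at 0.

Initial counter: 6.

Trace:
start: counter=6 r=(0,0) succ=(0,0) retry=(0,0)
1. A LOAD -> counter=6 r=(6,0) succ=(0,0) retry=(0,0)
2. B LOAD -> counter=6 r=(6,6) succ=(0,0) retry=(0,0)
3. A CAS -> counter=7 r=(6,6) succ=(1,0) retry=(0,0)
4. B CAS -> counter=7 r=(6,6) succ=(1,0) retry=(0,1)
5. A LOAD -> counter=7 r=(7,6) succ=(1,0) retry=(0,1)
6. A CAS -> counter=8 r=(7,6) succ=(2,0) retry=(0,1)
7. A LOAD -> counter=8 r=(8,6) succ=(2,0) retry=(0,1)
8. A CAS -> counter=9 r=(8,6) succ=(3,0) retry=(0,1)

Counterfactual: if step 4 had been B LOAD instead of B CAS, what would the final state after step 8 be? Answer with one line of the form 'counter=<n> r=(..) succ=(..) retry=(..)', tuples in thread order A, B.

counter=9 r=(8,7) succ=(3,0) retry=(0,0)

(re-executing from step 4 with the substitution; state before step 4: counter=7 r=(6,6) succ=(1,0) retry=(0,0))
4. B LOAD -> counter=7 r=(6,7) succ=(1,0) retry=(0,0)
5. A LOAD -> counter=7 r=(7,7) succ=(1,0) retry=(0,0)
6. A CAS -> counter=8 r=(7,7) succ=(2,0) retry=(0,0)
7. A LOAD -> counter=8 r=(8,7) succ=(2,0) retry=(0,0)
8. A CAS -> counter=9 r=(8,7) succ=(3,0) retry=(0,0)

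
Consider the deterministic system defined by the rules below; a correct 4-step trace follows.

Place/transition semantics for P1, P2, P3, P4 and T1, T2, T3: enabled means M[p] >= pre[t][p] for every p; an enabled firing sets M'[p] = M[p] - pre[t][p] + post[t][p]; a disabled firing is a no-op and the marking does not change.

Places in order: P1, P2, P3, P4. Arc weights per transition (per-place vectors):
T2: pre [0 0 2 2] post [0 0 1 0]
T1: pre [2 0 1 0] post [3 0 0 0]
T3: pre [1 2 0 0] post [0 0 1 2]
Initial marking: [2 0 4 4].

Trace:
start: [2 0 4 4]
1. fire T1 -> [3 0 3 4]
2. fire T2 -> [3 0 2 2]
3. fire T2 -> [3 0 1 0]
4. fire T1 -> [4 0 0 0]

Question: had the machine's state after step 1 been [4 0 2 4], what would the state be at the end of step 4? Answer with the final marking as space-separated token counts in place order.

5 0 0 2

state after step 1 := [4 0 2 4]
2. fire T2 -> [4 0 1 2]
3. fire T2 -> [4 0 1 2]
4. fire T1 -> [5 0 0 2]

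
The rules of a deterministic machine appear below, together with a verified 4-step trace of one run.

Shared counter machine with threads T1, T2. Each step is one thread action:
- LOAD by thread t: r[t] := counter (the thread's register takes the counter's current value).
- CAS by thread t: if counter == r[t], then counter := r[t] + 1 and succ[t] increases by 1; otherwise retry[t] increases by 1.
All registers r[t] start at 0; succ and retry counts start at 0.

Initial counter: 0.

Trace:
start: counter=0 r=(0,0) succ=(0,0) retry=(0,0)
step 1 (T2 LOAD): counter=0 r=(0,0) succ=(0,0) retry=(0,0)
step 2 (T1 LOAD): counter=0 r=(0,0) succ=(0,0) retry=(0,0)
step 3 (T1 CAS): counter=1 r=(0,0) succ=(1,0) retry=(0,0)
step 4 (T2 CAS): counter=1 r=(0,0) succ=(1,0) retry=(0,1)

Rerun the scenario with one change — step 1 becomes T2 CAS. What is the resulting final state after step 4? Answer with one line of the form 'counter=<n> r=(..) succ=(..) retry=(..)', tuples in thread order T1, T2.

counter=2 r=(1,0) succ=(1,1) retry=(0,1)

(re-executing from step 1 with the substitution; state before step 1: counter=0 r=(0,0) succ=(0,0) retry=(0,0))
step 1 (T2 CAS): counter=1 r=(0,0) succ=(0,1) retry=(0,0)
step 2 (T1 LOAD): counter=1 r=(1,0) succ=(0,1) retry=(0,0)
step 3 (T1 CAS): counter=2 r=(1,0) succ=(1,1) retry=(0,0)
step 4 (T2 CAS): counter=2 r=(1,0) succ=(1,1) retry=(0,1)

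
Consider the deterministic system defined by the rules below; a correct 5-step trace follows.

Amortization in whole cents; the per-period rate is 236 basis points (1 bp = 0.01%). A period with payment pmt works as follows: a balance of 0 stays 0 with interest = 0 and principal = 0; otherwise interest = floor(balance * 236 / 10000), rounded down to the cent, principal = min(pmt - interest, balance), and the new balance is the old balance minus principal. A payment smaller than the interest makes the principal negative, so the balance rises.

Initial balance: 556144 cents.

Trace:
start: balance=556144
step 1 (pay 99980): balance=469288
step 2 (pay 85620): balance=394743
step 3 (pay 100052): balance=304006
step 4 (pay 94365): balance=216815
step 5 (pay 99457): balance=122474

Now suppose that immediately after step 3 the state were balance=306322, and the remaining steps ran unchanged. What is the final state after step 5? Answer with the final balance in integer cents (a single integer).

124901

state after step 3 := balance=306322
step 4 (pay 94365): balance=219186
step 5 (pay 99457): balance=124901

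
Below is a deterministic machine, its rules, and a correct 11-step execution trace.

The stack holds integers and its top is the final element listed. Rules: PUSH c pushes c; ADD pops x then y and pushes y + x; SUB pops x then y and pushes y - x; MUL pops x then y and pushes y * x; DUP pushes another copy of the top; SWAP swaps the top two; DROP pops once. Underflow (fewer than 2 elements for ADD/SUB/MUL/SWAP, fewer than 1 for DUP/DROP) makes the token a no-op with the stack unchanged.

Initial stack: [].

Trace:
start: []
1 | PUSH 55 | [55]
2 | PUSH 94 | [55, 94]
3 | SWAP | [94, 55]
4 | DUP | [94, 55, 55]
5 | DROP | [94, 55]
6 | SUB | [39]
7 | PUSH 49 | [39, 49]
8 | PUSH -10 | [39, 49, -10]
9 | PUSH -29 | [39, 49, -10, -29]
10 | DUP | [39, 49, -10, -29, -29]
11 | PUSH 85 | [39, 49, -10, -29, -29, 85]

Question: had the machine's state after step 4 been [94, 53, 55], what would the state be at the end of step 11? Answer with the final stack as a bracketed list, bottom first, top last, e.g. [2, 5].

[41, 49, -10, -29, -29, 85]

state after step 4 := [94, 53, 55]
5 | DROP | [94, 53]
6 | SUB | [41]
7 | PUSH 49 | [41, 49]
8 | PUSH -10 | [41, 49, -10]
9 | PUSH -29 | [41, 49, -10, -29]
10 | DUP | [41, 49, -10, -29, -29]
11 | PUSH 85 | [41, 49, -10, -29, -29, 85]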